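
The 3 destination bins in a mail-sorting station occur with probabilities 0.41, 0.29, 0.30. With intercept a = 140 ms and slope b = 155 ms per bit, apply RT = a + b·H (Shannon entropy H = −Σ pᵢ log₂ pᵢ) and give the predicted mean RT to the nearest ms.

Entropy contributions −pᵢ log₂ pᵢ: 0.5274, 0.5179, 0.5211; sum H = 1.5664 bits.
RT = a + bH = 140 + 155·1.5664 = 382.79 ms.

383 ms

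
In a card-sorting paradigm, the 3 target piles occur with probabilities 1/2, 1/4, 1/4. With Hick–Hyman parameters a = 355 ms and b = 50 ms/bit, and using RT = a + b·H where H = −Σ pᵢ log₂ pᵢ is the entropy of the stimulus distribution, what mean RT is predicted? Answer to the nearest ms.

H = −Σ pᵢ log₂ pᵢ = 0.5·1 + 0.25·2 + 0.25·2 = 1.500 bits.
RT = 355 + 50 × 1.500 = 430.00 ms.

430 ms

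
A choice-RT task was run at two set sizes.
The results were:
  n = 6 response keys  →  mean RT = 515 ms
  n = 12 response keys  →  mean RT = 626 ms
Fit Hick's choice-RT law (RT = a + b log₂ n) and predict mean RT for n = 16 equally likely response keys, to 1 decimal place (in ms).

672.1 ms

Solve the two-equation system in a and b:
  b = (626 − 515) / (log₂ 12 − log₂ 6) = 111 / (3.5850 − 2.5850) = 111.000 ms/bit
  a = 515 − 111.000 × 2.5850 = 228.069 ms
Then RT(16) = 228.069 + 111.000 × log₂ 16 = 228.069 + 111.000 × 4 ≈ 672.069 ms.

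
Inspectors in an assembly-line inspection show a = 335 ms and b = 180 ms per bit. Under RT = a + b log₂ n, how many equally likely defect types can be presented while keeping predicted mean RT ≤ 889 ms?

8

Set 335 + 180·log₂ n ≤ 889 → log₂ n ≤ (889 − 335)/180 = 3.0778.
So n ≤ 2^3.0778 = 8.443; the largest integer n is 8.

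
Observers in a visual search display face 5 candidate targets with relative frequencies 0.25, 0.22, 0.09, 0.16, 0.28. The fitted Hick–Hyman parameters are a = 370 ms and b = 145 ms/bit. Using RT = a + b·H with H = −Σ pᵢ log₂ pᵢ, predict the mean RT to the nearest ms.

693 ms

H = 0.25·log₂(1/0.25) + 0.22·log₂(1/0.22) + 0.09·log₂(1/0.09) + 0.16·log₂(1/0.16) + 0.28·log₂(1/0.28) = 2.2305 bits.
RT = 370 + 145 × 2.2305 = 693.42 ms.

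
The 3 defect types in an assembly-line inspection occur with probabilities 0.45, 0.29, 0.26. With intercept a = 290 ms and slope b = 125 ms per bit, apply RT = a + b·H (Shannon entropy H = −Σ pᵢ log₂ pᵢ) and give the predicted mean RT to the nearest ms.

H = 0.45·log₂(1/0.45) + 0.29·log₂(1/0.29) + 0.26·log₂(1/0.26) = 1.5416 bits.
RT = 290 + 125 × 1.5416 = 482.70 ms.

483 ms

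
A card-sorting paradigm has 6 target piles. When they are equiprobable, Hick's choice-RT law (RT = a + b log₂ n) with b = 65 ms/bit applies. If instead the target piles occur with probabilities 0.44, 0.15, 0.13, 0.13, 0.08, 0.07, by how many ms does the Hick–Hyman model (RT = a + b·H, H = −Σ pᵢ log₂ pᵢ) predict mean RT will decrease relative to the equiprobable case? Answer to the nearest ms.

21 ms

The RT saving is b·ΔH. Equiprobable H₀ = log₂(6) = 2.5850 bits; with the given probabilities H = 2.2570 bits.
b·(H₀ − H) = 65 × (2.5850 − 2.2570) = 21.31 ms.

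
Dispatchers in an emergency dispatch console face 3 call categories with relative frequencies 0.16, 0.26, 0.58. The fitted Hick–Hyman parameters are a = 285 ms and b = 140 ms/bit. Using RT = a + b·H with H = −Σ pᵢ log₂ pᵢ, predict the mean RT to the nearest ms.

479 ms

H = 0.16·log₂(1/0.16) + 0.26·log₂(1/0.26) + 0.58·log₂(1/0.58) = 1.3841 bits.
RT = 285 + 140 × 1.3841 = 478.78 ms.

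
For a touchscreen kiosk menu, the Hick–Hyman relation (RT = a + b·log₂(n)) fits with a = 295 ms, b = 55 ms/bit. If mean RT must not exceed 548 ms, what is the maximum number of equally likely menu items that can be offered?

24

Set 295 + 55·log₂ n ≤ 548 → log₂ n ≤ (548 − 295)/55 = 4.6000.
So n ≤ 2^4.6000 = 24.251; the largest integer n is 24.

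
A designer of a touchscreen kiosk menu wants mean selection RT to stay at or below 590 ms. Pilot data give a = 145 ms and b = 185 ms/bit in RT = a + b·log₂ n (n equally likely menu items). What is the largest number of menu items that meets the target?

5

185·log₂ n ≤ 590 − 145 = 445, giving log₂ n ≤ 2.4054 and n ≤ 5.298. The largest whole number is 5.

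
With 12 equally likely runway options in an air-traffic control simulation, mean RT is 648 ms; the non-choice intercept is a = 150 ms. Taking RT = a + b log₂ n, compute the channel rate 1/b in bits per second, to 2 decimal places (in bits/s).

Choice component = 648 − 150 = 498 ms over log₂(12) = 3.5850 bits.
b = 498 / 3.5850 = 138.914 ms/bit, so 1/b = 7.199 bits/s.

7.20 bits/s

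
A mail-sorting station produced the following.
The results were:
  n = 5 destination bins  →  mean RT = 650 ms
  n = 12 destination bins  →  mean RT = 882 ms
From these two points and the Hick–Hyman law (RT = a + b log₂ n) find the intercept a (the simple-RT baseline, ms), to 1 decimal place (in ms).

The slope on a log₂ axis is (882 − 650) / (3.5850 − 2.3219) = 183.685 ms/bit.
a = RT₁ − b·log₂ n₁ = 650 − 183.685 × 2.3219 = 223.498 ms.

223.5 ms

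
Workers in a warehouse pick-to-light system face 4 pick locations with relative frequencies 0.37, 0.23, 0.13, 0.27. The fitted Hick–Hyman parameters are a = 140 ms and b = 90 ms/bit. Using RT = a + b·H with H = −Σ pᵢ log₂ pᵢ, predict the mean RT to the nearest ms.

312 ms

Entropy contributions −pᵢ log₂ pᵢ: 0.5307, 0.4877, 0.3826, 0.5100; sum H = 1.9111 bits.
RT = a + bH = 140 + 90·1.9111 = 312.00 ms.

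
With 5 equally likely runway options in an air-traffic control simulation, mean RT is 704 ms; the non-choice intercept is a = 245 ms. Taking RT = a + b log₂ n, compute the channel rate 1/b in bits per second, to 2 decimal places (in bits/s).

Choice component = 704 − 245 = 459 ms over log₂(5) = 2.3219 bits.
b = 459 / 2.3219 = 197.681 ms/bit, so 1/b = 5.059 bits/s.

5.06 bits/s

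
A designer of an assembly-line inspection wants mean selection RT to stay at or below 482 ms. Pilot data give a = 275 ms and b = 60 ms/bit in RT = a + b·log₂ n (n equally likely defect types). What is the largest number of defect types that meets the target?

Information budget: (482 − 275)/60 = 3.4500 bits, so n ≤ 2^3.4500 = 10.928 → at most 10.

10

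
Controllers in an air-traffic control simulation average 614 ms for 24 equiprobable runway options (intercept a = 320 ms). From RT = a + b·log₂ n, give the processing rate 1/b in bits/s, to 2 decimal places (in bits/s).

b = (614 − 320)/log₂ 24 = 294/4.5850 = 64.123 ms per bit = 0.06412 s/bit; the reciprocal is 15.595 bits/s.

15.60 bits/s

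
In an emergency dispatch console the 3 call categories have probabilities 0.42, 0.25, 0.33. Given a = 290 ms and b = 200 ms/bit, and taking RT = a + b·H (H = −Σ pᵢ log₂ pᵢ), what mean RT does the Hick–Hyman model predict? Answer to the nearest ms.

601 ms

Entropy contributions −pᵢ log₂ pᵢ: 0.5256, 0.5000, 0.5278; sum H = 1.5535 bits.
RT = a + bH = 290 + 200·1.5535 = 600.69 ms.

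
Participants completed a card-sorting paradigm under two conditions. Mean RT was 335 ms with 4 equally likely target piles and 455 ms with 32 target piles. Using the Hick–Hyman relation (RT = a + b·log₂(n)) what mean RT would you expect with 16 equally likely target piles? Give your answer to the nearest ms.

415 ms

With log₂ n on the abscissa the relation is linear; from the two conditions:
  b = (455 − 335) / (log₂ 32 − log₂ 4) = 120 / (5 − 2) = 40 ms/bit
  a = 335 − 40 × 2 = 255 ms
Then RT(16) = 255 + 40 × log₂ 16 = 255 + 40 × 4 ≈ 415.000 ms.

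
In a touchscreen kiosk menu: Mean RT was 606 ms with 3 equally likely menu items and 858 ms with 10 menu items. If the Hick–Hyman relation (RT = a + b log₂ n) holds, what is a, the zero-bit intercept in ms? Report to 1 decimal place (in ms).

376.1 ms

b = (RT₂ − RT₁)/(log₂ n₂ − log₂ n₁) = (858 − 606)/(3.3219 − 1.5850) = 145.081 ms/bit.
Intercept: a = 606 − 145.081·log₂(3) = 376.053 ms.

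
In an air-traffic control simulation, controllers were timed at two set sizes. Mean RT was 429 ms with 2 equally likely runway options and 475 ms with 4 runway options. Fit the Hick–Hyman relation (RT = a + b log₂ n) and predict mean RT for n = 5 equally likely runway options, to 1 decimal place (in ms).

Fit slope and intercept:
  b = (475 − 429) / (log₂ 4 − log₂ 2) = 46 / (2 − 1) = 46.000 ms/bit
  a = 429 − 46.000 × 1 = 383.000 ms
Then RT(5) = 383.000 + 46.000 × log₂ 5 = 383.000 + 46.000 × 2.3219 ≈ 489.809 ms.

489.8 ms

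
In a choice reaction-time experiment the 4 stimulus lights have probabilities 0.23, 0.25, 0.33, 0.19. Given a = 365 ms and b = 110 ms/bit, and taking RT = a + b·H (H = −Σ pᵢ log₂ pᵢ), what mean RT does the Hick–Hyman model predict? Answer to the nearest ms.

582 ms

Entropy contributions −pᵢ log₂ pᵢ: 0.4877, 0.5000, 0.5278, 0.4552; sum H = 1.9707 bits.
RT = a + bH = 365 + 110·1.9707 = 581.78 ms.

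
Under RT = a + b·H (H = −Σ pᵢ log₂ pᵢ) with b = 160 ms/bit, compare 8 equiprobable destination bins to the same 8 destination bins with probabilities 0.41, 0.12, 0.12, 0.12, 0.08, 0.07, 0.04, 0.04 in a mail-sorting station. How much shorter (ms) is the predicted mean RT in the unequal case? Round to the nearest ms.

70 ms

The RT saving is b·ΔH. Equiprobable H₀ = log₂(8) = 3.0000 bits; with the given probabilities H = 2.5602 bits.
b·(H₀ − H) = 160 × (3.0000 − 2.5602) = 70.37 ms.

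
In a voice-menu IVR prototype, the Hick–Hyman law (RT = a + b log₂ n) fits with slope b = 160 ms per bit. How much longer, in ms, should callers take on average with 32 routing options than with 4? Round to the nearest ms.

ΔRT = (a + b log₂ n₂) − (a + b log₂ n₁) = b·(log₂ n₂ − log₂ n₁).
log₂(32) − log₂(4) = log₂(32/4) = log₂(8) = 3.
ΔRT = 160 × 3.0000 = 480.000 ms.

480 ms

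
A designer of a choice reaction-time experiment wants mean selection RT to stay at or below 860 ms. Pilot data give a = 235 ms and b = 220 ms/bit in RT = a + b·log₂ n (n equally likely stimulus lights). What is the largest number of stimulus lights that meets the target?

220·log₂ n ≤ 860 − 235 = 625, giving log₂ n ≤ 2.8409 and n ≤ 7.165. The largest whole number is 7.

7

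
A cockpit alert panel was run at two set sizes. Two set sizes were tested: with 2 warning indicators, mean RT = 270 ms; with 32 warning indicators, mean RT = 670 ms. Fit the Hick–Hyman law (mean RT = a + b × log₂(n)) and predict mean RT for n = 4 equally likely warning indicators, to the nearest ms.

Fit slope and intercept:
  b = (670 − 270) / (log₂ 32 − log₂ 2) = 400 / (5 − 1) = 100 ms/bit
  a = 270 − 100 × 1 = 170 ms
Then RT(4) = 170 + 100 × log₂ 4 = 170 + 100 × 2 ≈ 370.000 ms.

370 ms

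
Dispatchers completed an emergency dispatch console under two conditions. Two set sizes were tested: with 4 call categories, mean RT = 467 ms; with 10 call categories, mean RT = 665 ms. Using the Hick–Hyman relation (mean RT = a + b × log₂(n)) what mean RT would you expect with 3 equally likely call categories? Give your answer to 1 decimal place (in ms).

404.8 ms

Fit slope and intercept:
  b = (665 − 467) / (log₂ 10 − log₂ 4) = 198 / (3.3219 − 2) = 149.781 ms/bit
  a = 467 − 149.781 × 2 = 167.438 ms
Then RT(3) = 167.438 + 149.781 × log₂ 3 = 167.438 + 149.781 × 1.5850 ≈ 404.835 ms.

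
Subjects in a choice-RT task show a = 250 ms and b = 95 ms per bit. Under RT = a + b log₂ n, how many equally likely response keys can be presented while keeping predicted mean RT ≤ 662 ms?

Information budget: (662 − 250)/95 = 4.3368 bits, so n ≤ 2^4.3368 = 20.208 → at most 20.

20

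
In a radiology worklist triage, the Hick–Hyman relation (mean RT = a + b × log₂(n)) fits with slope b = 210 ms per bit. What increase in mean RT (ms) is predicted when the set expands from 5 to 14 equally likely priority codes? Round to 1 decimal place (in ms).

Only the slope matters, since a is common to both: ΔRT = b·log₂(n₂/n₁).
log₂(14) − log₂(5) = 3.8074 − 2.3219 = 1.4854.
ΔRT = 210 × 1.4854 = 311.940 ms.

311.9 ms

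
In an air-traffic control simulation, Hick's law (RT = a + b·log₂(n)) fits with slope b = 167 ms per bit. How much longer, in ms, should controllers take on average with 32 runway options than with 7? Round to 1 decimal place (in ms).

366.2 ms

ΔRT = (a + b log₂ n₂) − (a + b log₂ n₁) = b·(log₂ n₂ − log₂ n₁).
log₂(32) − log₂(7) = 5 − 2.8074 = 2.1926.
ΔRT = 167 × 2.1926 = 366.172 ms.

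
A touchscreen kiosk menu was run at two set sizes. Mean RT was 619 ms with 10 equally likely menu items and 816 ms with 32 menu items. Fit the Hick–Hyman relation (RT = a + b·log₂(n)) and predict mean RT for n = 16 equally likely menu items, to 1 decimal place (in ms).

698.6 ms

Fit slope and intercept:
  b = (816 − 619) / (log₂ 32 − log₂ 10) = 197 / (5 − 3.3219) = 117.397 ms/bit
  a = 619 − 117.397 × 3.3219 = 229.017 ms
Then RT(16) = 229.017 + 117.397 × log₂ 16 = 229.017 + 117.397 × 4 ≈ 698.603 ms.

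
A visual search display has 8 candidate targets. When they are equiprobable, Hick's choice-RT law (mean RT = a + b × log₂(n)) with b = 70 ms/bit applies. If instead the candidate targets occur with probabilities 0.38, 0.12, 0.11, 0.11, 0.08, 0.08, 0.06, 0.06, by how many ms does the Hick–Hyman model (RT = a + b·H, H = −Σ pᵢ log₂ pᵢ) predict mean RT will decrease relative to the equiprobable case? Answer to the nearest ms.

23 ms

Equiprobable entropy H₀ = log₂ 8 = 3.0000 bits.
Skewed entropy H = −Σ pᵢ log₂ pᵢ = 2.6682 bits.
ΔRT = b·(H₀ − H) = 70 × 0.3318 = 23.23 ms.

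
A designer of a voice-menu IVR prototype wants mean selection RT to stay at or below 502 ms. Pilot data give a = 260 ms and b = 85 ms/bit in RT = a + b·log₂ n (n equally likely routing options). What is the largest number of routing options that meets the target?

7

85·log₂ n ≤ 502 − 260 = 242, giving log₂ n ≤ 2.8471 and n ≤ 7.195. The largest whole number is 7.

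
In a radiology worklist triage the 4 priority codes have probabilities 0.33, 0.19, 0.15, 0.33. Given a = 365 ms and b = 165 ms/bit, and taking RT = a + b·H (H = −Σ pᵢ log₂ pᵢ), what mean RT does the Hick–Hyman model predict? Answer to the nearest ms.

H = 0.33·log₂(1/0.33) + 0.19·log₂(1/0.19) + 0.15·log₂(1/0.15) + 0.33·log₂(1/0.33) = 1.9214 bits.
RT = 365 + 165 × 1.9214 = 682.03 ms.

682 ms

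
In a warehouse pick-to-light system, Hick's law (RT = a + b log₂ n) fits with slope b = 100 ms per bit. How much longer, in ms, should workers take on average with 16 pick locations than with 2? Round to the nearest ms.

ΔRT = (a + b log₂ n₂) − (a + b log₂ n₁) = b·(log₂ n₂ − log₂ n₁).
log₂(16) − log₂(2) = log₂(16/2) = log₂(8) = 3.
ΔRT = 100 × 3.0000 = 300.000 ms.

300 ms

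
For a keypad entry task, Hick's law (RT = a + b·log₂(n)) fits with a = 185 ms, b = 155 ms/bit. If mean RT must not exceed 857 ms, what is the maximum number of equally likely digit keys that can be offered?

Set 185 + 155·log₂ n ≤ 857 → log₂ n ≤ (857 − 185)/155 = 4.3355.
So n ≤ 2^4.3355 = 20.189; the largest integer n is 20.

20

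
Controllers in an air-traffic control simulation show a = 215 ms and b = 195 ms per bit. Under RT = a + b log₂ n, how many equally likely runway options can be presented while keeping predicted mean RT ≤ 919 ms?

12

Set 215 + 195·log₂ n ≤ 919 → log₂ n ≤ (919 − 215)/195 = 3.6103.
So n ≤ 2^3.6103 = 12.212; the largest integer n is 12.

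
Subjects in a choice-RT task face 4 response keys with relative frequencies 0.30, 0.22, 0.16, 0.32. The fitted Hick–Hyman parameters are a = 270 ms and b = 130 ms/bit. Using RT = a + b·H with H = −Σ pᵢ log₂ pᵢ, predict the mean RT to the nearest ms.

524 ms

Entropy contributions −pᵢ log₂ pᵢ: 0.5211, 0.4806, 0.4230, 0.5260; sum H = 1.9507 bits.
RT = a + bH = 270 + 130·1.9507 = 523.59 ms.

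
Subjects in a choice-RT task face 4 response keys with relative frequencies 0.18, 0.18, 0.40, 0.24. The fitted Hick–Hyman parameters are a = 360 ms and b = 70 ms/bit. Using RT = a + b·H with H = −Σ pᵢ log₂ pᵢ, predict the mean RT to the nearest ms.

494 ms

Entropy contributions −pᵢ log₂ pᵢ: 0.4453, 0.4453, 0.5288, 0.4941; sum H = 1.9135 bits.
RT = a + bH = 360 + 70·1.9135 = 493.95 ms.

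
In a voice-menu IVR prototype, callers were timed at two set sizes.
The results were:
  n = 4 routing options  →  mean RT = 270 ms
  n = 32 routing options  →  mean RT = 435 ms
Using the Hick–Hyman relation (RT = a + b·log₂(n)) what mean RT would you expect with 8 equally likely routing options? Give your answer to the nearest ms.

RT is linear in log₂ n, so two points fix the line:
  b = (435 − 270) / (log₂ 32 − log₂ 4) = 165 / (5 − 2) = 55 ms/bit
  a = 270 − 55 × 2 = 160 ms
Then RT(8) = 160 + 55 × log₂ 8 = 160 + 55 × 3 ≈ 325.000 ms.

325 ms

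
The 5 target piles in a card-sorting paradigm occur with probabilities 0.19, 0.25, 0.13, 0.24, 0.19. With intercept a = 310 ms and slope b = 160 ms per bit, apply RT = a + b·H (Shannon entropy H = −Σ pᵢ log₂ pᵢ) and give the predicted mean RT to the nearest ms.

676 ms

H = 0.19·log₂(1/0.19) + 0.25·log₂(1/0.25) + 0.13·log₂(1/0.13) + 0.24·log₂(1/0.24) + 0.19·log₂(1/0.19) = 2.2872 bits.
RT = 310 + 160 × 2.2872 = 675.96 ms.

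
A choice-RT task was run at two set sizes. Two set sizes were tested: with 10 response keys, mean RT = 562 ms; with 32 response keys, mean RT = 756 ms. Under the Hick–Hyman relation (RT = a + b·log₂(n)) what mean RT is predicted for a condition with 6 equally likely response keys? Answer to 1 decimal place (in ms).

476.8 ms

With log₂ n on the abscissa the relation is linear; from the two conditions:
  b = (756 − 562) / (log₂ 32 − log₂ 10) = 194 / (5 − 3.3219) = 115.609 ms/bit
  a = 562 − 115.609 × 3.3219 = 177.956 ms
Then RT(6) = 177.956 + 115.609 × log₂ 6 = 177.956 + 115.609 × 2.5850 ≈ 476.800 ms.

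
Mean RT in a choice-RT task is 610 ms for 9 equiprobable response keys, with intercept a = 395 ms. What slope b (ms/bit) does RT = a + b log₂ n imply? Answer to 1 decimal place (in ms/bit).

b = (610 − 395) / log₂(9) = 215 / 3.1699 = 67.825 ms/bit.

67.8 ms/bit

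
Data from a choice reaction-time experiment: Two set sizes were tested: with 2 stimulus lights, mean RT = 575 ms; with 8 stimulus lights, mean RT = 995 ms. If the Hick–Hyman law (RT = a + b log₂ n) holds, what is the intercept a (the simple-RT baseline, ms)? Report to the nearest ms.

365 ms

The slope on a log₂ axis is (995 − 575) / (3 − 1) = 210 ms/bit.
a = RT₁ − b·log₂ n₁ = 575 − 210 × 1 = 365.000 ms.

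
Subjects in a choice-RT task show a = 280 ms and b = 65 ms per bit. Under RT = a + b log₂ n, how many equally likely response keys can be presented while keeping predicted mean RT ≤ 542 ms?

16

65·log₂ n ≤ 542 − 280 = 262, giving log₂ n ≤ 4.0308 and n ≤ 16.345. The largest whole number is 16.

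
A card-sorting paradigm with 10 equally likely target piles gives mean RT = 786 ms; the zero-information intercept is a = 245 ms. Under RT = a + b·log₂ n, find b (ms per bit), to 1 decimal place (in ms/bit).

b = (786 − 245) / log₂(10) = 541 / 3.3219 = 162.857 ms/bit.

162.9 ms/bit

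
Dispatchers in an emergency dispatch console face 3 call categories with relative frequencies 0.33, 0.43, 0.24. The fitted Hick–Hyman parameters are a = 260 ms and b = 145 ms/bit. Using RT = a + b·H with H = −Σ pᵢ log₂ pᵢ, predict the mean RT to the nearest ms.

Entropy contributions −pᵢ log₂ pᵢ: 0.5278, 0.5236, 0.4941; sum H = 1.5455 bits.
RT = a + bH = 260 + 145·1.5455 = 484.10 ms.

484 ms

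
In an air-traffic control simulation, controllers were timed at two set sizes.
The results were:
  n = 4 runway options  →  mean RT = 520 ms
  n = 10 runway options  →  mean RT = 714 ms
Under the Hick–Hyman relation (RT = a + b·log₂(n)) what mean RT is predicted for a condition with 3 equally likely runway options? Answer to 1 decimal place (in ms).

459.1 ms

RT is linear in log₂ n, so two points fix the line:
  b = (714 − 520) / (log₂ 10 − log₂ 4) = 194 / (3.3219 − 2) = 146.755 ms/bit
  a = 520 − 146.755 × 2 = 226.489 ms
Then RT(3) = 226.489 + 146.755 × log₂ 3 = 226.489 + 146.755 × 1.5850 ≈ 459.091 ms.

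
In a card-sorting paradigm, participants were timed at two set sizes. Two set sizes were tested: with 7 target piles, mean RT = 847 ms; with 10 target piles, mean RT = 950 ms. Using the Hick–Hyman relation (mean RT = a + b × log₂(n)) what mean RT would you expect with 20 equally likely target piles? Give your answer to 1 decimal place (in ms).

Fit slope and intercept:
  b = (950 − 847) / (log₂ 10 − log₂ 7) = 103 / (3.3219 − 2.8074) = 200.166 ms/bit
  a = 847 − 200.166 × 2.8074 = 285.063 ms
Then RT(20) = 285.063 + 200.166 × log₂ 20 = 285.063 + 200.166 × 4.3219 ≈ 1150.166 ms.

1150.2 ms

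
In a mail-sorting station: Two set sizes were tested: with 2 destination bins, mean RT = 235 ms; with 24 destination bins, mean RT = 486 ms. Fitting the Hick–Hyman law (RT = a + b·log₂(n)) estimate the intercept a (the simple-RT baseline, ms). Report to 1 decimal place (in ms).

Slope: b = (486 − 235) / (log₂ 24 − log₂ 2) = 251/3.5850 = 70.015 ms/bit.
a = RT₁ − b·log₂ n₁ = 235 − 70.015 × 1 = 164.985 ms.

165.0 ms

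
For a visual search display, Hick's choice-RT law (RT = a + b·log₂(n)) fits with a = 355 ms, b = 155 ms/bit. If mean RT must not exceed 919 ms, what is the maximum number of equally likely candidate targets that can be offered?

Set 355 + 155·log₂ n ≤ 919 → log₂ n ≤ (919 − 355)/155 = 3.6387.
So n ≤ 2^3.6387 = 12.455; the largest integer n is 12.

12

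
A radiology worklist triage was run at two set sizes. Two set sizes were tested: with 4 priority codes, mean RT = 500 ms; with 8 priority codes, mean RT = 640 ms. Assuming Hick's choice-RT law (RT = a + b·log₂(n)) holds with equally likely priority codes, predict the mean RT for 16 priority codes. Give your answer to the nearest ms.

Solve the two-equation system in a and b:
  b = (640 − 500) / (log₂ 8 − log₂ 4) = 140 / (3 − 2) = 140 ms/bit
  a = 500 − 140 × 2 = 220 ms
Then RT(16) = 220 + 140 × log₂ 16 = 220 + 140 × 4 ≈ 780.000 ms.

780 ms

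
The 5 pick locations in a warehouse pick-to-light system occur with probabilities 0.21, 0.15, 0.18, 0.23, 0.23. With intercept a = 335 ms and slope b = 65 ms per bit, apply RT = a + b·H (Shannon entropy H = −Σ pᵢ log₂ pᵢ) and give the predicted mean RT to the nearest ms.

485 ms

H = 0.21·log₂(1/0.21) + 0.15·log₂(1/0.15) + 0.18·log₂(1/0.18) + 0.23·log₂(1/0.23) + 0.23·log₂(1/0.23) = 2.3040 bits.
RT = 335 + 65 × 2.3040 = 484.76 ms.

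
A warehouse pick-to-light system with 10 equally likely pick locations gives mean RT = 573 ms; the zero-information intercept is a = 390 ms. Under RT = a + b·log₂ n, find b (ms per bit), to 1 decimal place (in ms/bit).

55.1 ms/bit

log₂(10) = 3.3219 bits.
b = (RT − a)/log₂ n = (573 − 390) / 3.3219 = 55.088 ms/bit.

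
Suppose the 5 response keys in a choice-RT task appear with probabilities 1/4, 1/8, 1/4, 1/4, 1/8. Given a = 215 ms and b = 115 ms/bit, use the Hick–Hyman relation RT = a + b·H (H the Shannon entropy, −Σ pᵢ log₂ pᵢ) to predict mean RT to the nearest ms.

474 ms

H = −Σ pᵢ log₂ pᵢ = 0.25·2 + 0.125·3 + 0.25·2 + 0.25·2 + 0.125·3 = 2.250 bits.
RT = 215 + 115 × 2.250 = 473.75 ms.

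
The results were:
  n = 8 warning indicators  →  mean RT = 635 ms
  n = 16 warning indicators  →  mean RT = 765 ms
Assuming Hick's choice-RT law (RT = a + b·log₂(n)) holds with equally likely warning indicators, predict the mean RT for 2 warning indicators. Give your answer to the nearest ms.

375 ms

Solve the two-equation system in a and b:
  b = (765 − 635) / (log₂ 16 − log₂ 8) = 130 / (4 − 3) = 130 ms/bit
  a = 635 − 130 × 3 = 245 ms
Then RT(2) = 245 + 130 × log₂ 2 = 245 + 130 × 1 ≈ 375.000 ms.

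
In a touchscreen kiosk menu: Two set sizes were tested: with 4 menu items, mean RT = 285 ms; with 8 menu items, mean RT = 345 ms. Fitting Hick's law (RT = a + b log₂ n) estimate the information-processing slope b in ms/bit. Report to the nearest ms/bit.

Slope: b = (345 − 285) / (log₂ 8 − log₂ 4) = 60/1.0000 = 60 ms/bit.

60 ms/bit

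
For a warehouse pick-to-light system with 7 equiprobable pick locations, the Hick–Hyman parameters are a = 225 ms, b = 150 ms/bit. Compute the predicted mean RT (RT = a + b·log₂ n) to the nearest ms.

646 ms

log₂(7) = 2.8074 bits, so RT = 225 + 150 × 2.8074 ≈ 646.103 ms.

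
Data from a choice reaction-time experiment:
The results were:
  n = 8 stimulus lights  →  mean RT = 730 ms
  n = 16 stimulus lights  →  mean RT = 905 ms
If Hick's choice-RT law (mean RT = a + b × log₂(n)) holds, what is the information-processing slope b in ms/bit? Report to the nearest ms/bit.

175 ms/bit

The slope on a log₂ axis is (905 − 730) / (4 − 3) = 175 ms/bit.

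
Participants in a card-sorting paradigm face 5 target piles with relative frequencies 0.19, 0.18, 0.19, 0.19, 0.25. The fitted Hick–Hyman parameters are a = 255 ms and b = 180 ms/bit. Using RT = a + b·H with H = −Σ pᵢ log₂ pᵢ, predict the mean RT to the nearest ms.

Entropy contributions −pᵢ log₂ pᵢ: 0.4552, 0.4453, 0.4552, 0.4552, 0.5000; sum H = 2.3110 bits.
RT = a + bH = 255 + 180·2.3110 = 670.98 ms.

671 ms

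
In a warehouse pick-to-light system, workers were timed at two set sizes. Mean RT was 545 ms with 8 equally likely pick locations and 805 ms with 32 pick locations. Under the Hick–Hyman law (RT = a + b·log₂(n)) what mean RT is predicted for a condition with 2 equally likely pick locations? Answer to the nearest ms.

285 ms

With log₂ n on the abscissa the relation is linear; from the two conditions:
  b = (805 − 545) / (log₂ 32 − log₂ 8) = 260 / (5 − 3) = 130 ms/bit
  a = 545 − 130 × 3 = 155 ms
Then RT(2) = 155 + 130 × log₂ 2 = 155 + 130 × 1 ≈ 285.000 ms.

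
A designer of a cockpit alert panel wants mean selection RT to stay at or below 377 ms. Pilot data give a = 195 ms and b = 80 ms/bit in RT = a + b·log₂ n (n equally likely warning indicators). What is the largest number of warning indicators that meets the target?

Information budget: (377 − 195)/80 = 2.2750 bits, so n ≤ 2^2.2750 = 4.840 → at most 4.

4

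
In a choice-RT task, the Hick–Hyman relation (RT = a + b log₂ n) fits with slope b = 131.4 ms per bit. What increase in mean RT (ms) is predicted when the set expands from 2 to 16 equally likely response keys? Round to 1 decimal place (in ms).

394.2 ms

ΔRT = (a + b log₂ n₂) − (a + b log₂ n₁) = b·(log₂ n₂ − log₂ n₁).
log₂(16) − log₂(2) = log₂(16/2) = log₂(8) = 3.
ΔRT = 131.4 × 3.0000 = 394.200 ms.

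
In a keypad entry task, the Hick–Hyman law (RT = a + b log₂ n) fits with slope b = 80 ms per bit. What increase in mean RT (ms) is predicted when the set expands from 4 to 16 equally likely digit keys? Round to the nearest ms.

160 ms

ΔRT = (a + b log₂ n₂) − (a + b log₂ n₁) = b·(log₂ n₂ − log₂ n₁).
log₂(16) − log₂(4) = log₂(16/4) = log₂(4) = 2.
ΔRT = 80 × 2.0000 = 160.000 ms.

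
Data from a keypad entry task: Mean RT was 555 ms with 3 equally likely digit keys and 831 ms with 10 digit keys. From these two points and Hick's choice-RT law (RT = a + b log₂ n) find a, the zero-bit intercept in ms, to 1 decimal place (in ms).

303.2 ms

b = (RT₂ − RT₁)/(log₂ n₂ − log₂ n₁) = (831 − 555)/(3.3219 − 1.5850) = 158.898 ms/bit.
Intercept: a = 555 − 158.898·log₂(3) = 303.153 ms.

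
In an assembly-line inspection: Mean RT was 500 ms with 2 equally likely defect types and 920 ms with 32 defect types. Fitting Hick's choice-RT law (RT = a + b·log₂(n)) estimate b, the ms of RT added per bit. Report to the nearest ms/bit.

b = (RT₂ − RT₁)/(log₂ n₂ − log₂ n₁) = (920 − 500)/(5 − 1) = 105 ms/bit.

105 ms/bit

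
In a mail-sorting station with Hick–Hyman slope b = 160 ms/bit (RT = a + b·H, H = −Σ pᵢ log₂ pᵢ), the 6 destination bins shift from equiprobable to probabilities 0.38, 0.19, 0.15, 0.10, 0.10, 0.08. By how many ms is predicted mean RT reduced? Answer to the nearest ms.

The RT saving is b·ΔH. Equiprobable H₀ = log₂(6) = 2.5850 bits; with the given probabilities H = 2.3521 bits.
b·(H₀ − H) = 160 × (2.5850 − 2.3521) = 37.26 ms.

37 ms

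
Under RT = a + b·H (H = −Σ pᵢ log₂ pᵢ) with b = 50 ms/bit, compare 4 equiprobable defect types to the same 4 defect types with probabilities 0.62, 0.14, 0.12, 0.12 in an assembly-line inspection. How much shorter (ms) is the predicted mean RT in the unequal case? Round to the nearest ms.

The RT saving is b·ΔH. Equiprobable H₀ = log₂(4) = 2.0000 bits; with the given probabilities H = 1.5588 bits.
b·(H₀ − H) = 50 × (2.0000 − 1.5588) = 22.06 ms.

22 ms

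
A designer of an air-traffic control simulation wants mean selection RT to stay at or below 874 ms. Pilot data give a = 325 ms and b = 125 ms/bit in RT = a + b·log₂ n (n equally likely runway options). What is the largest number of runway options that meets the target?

Set 325 + 125·log₂ n ≤ 874 → log₂ n ≤ (874 − 325)/125 = 4.3920.
So n ≤ 2^4.3920 = 20.995; the largest integer n is 20.

20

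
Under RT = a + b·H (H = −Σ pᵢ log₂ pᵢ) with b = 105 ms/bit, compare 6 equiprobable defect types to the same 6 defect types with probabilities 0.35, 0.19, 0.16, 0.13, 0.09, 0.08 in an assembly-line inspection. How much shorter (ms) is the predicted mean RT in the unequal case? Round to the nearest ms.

The RT saving is b·ΔH. Equiprobable H₀ = log₂(6) = 2.5850 bits; with the given probabilities H = 2.3952 bits.
b·(H₀ − H) = 105 × (2.5850 − 2.3952) = 19.93 ms.

20 ms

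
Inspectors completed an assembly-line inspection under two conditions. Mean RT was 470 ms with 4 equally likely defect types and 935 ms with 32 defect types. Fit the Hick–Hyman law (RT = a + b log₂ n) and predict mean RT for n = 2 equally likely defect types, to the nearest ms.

Fit slope and intercept:
  b = (935 − 470) / (log₂ 32 − log₂ 4) = 465 / (5 − 2) = 155 ms/bit
  a = 470 − 155 × 2 = 160 ms
Then RT(2) = 160 + 155 × log₂ 2 = 160 + 155 × 1 ≈ 315.000 ms.

315 ms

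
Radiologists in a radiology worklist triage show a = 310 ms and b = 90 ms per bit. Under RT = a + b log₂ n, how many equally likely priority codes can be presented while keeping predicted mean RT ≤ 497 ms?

Set 310 + 90·log₂ n ≤ 497 → log₂ n ≤ (497 − 310)/90 = 2.0778.
So n ≤ 2^2.0778 = 4.222; the largest integer n is 4.

4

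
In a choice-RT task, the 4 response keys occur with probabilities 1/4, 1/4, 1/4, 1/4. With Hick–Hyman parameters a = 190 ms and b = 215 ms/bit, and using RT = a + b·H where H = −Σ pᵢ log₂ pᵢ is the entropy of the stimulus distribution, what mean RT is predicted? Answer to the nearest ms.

Each term −pᵢ log₂ pᵢ: 0.25·2 + 0.25·2 + 0.25·2 + 0.25·2; summed, H = 2.000 bits.
Mean RT = a + bH = 190 + 215·2.000 = 620.00 ms.

620 ms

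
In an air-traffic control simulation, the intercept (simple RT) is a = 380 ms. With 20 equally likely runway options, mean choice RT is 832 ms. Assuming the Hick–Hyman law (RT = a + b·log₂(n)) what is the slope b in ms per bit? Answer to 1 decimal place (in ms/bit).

104.6 ms/bit

20 alternatives carry log₂ 20 = 4.3219 bits; the choice cost is 832 − 380 = 452 ms, so b = 452/4.3219 = 104.583 ms/bit.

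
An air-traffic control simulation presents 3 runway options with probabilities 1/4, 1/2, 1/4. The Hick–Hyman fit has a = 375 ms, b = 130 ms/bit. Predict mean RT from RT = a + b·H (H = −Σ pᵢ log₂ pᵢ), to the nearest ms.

H = −Σ pᵢ log₂ pᵢ = 0.25·2 + 0.5·1 + 0.25·2 = 1.500 bits.
RT = 375 + 130 × 1.500 = 570.00 ms.

570 ms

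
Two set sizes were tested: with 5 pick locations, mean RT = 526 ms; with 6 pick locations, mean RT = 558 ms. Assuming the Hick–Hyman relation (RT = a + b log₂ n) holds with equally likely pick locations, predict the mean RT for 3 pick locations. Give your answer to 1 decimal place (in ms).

436.3 ms

With log₂ n on the abscissa the relation is linear; from the two conditions:
  b = (558 − 526) / (log₂ 6 − log₂ 5) = 32 / (2.5850 − 2.3219) = 121.657 ms/bit
  a = 526 − 121.657 × 2.3219 = 243.521 ms
Then RT(3) = 243.521 + 121.657 × log₂ 3 = 243.521 + 121.657 × 1.5850 ≈ 436.343 ms.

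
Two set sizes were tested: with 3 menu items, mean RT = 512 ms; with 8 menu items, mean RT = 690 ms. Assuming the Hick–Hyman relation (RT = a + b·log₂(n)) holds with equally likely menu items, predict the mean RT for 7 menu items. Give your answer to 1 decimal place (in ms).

With log₂ n on the abscissa the relation is linear; from the two conditions:
  b = (690 − 512) / (log₂ 8 − log₂ 3) = 178 / (3 − 1.5850) = 125.792 ms/bit
  a = 512 − 125.792 × 1.5850 = 312.625 ms
Then RT(7) = 312.625 + 125.792 × log₂ 7 = 312.625 + 125.792 × 2.8074 ≈ 665.767 ms.

665.8 ms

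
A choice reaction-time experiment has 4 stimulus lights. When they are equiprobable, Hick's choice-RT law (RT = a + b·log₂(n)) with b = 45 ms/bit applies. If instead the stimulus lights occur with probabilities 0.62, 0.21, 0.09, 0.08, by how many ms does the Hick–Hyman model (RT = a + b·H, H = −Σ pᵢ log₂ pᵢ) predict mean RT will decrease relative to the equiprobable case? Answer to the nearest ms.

22 ms

Equiprobable entropy H₀ = log₂ 4 = 2.0000 bits.
Skewed entropy H = −Σ pᵢ log₂ pᵢ = 1.5046 bits.
ΔRT = b·(H₀ − H) = 45 × 0.4954 = 22.29 ms.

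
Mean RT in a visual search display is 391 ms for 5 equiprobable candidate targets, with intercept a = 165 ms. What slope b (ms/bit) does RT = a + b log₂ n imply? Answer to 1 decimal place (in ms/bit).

97.3 ms/bit

log₂(5) = 2.3219 bits.
b = (RT − a)/log₂ n = (391 − 165) / 2.3219 = 97.333 ms/bit.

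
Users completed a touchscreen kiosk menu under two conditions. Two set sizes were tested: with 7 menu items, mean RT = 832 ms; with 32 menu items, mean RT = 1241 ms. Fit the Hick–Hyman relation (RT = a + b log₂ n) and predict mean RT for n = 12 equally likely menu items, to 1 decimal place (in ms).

Fit slope and intercept:
  b = (1241 − 832) / (log₂ 32 − log₂ 7) = 409 / (5 − 2.8074) = 186.533 ms/bit
  a = 832 − 186.533 × 2.8074 = 308.337 ms
Then RT(12) = 308.337 + 186.533 × log₂ 12 = 308.337 + 186.533 × 3.5850 ≈ 977.049 ms.

977.0 ms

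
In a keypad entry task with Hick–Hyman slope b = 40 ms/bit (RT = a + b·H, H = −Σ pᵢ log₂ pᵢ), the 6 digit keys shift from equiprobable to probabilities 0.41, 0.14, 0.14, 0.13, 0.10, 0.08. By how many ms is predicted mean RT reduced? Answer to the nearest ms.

The RT saving is b·ΔH. Equiprobable H₀ = log₂(6) = 2.5850 bits; with the given probabilities H = 2.3280 bits.
b·(H₀ − H) = 40 × (2.5850 − 2.3280) = 10.28 ms.

10 ms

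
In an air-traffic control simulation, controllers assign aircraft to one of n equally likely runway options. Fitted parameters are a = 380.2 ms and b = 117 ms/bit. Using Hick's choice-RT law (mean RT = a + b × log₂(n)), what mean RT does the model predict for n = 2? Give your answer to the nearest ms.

log₂(2) = 1 bits, so RT = 380.2 + 117 × 1 ≈ 497.200 ms.

497 ms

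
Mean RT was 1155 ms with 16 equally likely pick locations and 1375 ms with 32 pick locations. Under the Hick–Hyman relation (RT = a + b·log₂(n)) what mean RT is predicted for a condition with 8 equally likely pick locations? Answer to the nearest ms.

Fit slope and intercept:
  b = (1375 − 1155) / (log₂ 32 − log₂ 16) = 220 / (5 − 4) = 220 ms/bit
  a = 1155 − 220 × 4 = 275 ms
Then RT(8) = 275 + 220 × log₂ 8 = 275 + 220 × 3 ≈ 935.000 ms.

935 ms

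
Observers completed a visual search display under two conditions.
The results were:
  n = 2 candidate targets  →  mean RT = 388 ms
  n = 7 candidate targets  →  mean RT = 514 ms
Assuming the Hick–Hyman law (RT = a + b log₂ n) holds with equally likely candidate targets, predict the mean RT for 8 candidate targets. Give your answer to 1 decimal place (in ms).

Fit slope and intercept:
  b = (514 − 388) / (log₂ 7 − log₂ 2) = 126 / (2.8074 − 1) = 69.715 ms/bit
  a = 388 − 69.715 × 1 = 318.285 ms
Then RT(8) = 318.285 + 69.715 × log₂ 8 = 318.285 + 69.715 × 3 ≈ 527.430 ms.

527.4 ms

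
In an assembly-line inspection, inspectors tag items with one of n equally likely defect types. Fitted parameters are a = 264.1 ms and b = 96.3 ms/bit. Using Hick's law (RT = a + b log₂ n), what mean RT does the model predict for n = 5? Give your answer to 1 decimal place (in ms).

487.7 ms

log₂(5) = 2.3219 bits, so RT = 264.1 + 96.3 × 2.3219 ≈ 487.702 ms.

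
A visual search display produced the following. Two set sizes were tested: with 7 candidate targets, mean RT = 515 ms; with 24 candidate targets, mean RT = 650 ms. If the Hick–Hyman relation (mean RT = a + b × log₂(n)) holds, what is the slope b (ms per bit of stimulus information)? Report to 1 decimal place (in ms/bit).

75.9 ms/bit

Slope: b = (650 − 515) / (log₂ 24 − log₂ 7) = 135/1.7776 = 75.945 ms/bit.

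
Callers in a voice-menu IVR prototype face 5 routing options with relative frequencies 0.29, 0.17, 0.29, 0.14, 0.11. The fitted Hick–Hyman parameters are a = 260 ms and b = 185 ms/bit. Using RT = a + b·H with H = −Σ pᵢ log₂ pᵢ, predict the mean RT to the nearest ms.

Entropy contributions −pᵢ log₂ pᵢ: 0.5179, 0.4346, 0.5179, 0.3971, 0.3503; sum H = 2.2178 bits.
RT = a + bH = 260 + 185·2.2178 = 670.29 ms.

670 ms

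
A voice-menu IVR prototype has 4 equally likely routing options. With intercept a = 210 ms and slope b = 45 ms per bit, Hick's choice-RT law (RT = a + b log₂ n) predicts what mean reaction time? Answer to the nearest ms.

log₂(4) = 2 bits, so RT = 210 + 45 × 2 ≈ 300.000 ms.

300 ms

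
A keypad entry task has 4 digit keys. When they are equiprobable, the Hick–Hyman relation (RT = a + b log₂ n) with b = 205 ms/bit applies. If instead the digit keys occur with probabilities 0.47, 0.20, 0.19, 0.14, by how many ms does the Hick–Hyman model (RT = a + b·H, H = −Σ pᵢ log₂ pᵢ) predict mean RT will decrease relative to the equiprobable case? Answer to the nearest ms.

35 ms

The RT saving is b·ΔH. Equiprobable H₀ = log₂(4) = 2.0000 bits; with the given probabilities H = 1.8287 bits.
b·(H₀ − H) = 205 × (2.0000 − 1.8287) = 35.12 ms.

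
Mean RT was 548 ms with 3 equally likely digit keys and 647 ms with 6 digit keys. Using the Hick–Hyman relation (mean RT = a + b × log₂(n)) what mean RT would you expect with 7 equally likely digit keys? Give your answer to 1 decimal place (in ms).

With log₂ n on the abscissa the relation is linear; from the two conditions:
  b = (647 − 548) / (log₂ 6 − log₂ 3) = 99 / (2.5850 − 1.5850) = 99.000 ms/bit
  a = 548 − 99.000 × 1.5850 = 391.089 ms
Then RT(7) = 391.089 + 99.000 × log₂ 7 = 391.089 + 99.000 × 2.8074 ≈ 669.017 ms.

669.0 ms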